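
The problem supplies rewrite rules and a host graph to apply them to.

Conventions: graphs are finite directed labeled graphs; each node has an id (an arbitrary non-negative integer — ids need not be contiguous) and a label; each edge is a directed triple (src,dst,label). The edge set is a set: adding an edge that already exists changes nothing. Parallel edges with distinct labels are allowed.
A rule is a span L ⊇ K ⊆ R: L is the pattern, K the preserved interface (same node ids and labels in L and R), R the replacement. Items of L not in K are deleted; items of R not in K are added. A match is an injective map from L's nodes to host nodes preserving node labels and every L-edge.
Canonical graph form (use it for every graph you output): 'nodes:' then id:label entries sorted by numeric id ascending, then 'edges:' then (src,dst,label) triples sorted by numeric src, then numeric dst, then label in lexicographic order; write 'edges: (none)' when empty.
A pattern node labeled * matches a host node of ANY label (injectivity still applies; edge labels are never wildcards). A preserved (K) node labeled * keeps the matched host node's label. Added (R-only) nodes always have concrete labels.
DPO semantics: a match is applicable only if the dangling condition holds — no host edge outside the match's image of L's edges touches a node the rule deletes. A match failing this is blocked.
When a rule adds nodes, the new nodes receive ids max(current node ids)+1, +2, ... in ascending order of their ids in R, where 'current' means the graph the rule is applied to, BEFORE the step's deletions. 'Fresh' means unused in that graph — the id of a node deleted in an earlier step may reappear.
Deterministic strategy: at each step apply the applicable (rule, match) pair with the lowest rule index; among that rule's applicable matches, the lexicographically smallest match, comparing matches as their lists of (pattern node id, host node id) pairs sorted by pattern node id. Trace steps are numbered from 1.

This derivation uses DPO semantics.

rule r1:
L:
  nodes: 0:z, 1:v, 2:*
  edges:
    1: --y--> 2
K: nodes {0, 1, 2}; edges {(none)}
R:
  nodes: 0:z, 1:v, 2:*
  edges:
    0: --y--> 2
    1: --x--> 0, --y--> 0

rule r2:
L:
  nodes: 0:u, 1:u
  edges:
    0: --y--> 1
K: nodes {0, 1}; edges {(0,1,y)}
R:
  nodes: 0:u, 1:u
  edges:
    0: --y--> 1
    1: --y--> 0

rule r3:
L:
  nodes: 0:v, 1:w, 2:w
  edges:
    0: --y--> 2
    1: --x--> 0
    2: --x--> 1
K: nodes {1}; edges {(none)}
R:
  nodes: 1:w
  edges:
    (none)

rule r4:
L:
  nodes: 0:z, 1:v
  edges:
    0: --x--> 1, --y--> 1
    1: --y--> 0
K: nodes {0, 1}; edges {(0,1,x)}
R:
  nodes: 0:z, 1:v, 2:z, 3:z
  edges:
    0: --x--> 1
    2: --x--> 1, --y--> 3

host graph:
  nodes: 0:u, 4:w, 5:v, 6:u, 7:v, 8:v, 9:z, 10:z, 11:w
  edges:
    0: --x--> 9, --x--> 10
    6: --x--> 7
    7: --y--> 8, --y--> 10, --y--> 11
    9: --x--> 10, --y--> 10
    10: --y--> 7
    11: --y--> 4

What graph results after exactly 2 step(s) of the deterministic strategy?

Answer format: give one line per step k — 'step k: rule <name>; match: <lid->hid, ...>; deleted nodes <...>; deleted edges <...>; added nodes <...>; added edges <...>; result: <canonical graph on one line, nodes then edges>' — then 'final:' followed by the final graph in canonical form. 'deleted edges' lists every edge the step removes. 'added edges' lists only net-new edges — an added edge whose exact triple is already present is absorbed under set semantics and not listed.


step 1: rule r1; match: 0->9, 1->7, 2->8; deleted nodes (none); deleted edges (7,8,y); added nodes (none); added edges (7,9,x); (7,9,y); (9,8,y); result: nodes: 0:u, 4:w, 5:v, 6:u, 7:v, 8:v, 9:z, 10:z, 11:w edges: (0,9,x); (0,10,x); (6,7,x); (7,9,x); (7,9,y); (7,10,y); (7,11,y); (9,8,y); (9,10,x); (9,10,y); (10,7,y); (11,4,y)
step 2: rule r1; match: 0->9, 1->7, 2->10; deleted nodes (none); deleted edges (7,10,y); added nodes (none); added edges (none); result: nodes: 0:u, 4:w, 5:v, 6:u, 7:v, 8:v, 9:z, 10:z, 11:w edges: (0,9,x); (0,10,x); (6,7,x); (7,9,x); (7,9,y); (7,11,y); (9,8,y); (9,10,x); (9,10,y); (10,7,y); (11,4,y)
final:
nodes: 0:u, 4:w, 5:v, 6:u, 7:v, 8:v, 9:z, 10:z, 11:w
edges: (0,9,x); (0,10,x); (6,7,x); (7,9,x); (7,9,y); (7,11,y); (9,8,y); (9,10,x); (9,10,y); (10,7,y); (11,4,y)


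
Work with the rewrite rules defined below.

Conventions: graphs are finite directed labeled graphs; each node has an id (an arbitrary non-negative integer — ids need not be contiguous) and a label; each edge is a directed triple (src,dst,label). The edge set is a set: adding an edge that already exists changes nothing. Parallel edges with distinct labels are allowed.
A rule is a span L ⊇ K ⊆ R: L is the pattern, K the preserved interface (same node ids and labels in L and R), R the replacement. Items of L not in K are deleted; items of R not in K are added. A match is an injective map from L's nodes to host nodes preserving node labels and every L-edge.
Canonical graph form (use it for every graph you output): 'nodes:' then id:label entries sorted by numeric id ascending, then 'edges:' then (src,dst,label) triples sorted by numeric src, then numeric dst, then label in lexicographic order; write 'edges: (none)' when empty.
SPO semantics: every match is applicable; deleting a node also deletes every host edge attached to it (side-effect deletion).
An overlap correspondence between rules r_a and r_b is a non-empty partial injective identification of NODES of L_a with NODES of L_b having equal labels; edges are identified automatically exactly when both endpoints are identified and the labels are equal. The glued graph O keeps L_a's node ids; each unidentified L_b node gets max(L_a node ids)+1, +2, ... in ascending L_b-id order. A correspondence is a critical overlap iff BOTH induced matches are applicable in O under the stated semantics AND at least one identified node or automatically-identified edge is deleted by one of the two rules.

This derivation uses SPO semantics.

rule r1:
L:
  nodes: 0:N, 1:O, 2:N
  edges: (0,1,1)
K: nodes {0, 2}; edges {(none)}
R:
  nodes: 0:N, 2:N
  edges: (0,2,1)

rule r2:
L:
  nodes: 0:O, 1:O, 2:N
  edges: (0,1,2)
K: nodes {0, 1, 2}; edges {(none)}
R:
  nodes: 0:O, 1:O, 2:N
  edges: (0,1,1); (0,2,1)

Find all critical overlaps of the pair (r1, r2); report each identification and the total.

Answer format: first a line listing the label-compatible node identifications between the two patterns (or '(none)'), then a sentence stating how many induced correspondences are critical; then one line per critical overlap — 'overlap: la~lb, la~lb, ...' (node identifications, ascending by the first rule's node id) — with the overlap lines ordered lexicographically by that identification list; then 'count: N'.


label-compatible node identifications between L(r1) and L(r2): 0~2, 1~0, 1~1, 2~2
6 of the induced correspondences are critical overlaps of r1 and r2.
overlap: 0~2, 1~0
overlap: 0~2, 1~1
overlap: 1~0
overlap: 1~0, 2~2
overlap: 1~1
overlap: 1~1, 2~2
count: 6


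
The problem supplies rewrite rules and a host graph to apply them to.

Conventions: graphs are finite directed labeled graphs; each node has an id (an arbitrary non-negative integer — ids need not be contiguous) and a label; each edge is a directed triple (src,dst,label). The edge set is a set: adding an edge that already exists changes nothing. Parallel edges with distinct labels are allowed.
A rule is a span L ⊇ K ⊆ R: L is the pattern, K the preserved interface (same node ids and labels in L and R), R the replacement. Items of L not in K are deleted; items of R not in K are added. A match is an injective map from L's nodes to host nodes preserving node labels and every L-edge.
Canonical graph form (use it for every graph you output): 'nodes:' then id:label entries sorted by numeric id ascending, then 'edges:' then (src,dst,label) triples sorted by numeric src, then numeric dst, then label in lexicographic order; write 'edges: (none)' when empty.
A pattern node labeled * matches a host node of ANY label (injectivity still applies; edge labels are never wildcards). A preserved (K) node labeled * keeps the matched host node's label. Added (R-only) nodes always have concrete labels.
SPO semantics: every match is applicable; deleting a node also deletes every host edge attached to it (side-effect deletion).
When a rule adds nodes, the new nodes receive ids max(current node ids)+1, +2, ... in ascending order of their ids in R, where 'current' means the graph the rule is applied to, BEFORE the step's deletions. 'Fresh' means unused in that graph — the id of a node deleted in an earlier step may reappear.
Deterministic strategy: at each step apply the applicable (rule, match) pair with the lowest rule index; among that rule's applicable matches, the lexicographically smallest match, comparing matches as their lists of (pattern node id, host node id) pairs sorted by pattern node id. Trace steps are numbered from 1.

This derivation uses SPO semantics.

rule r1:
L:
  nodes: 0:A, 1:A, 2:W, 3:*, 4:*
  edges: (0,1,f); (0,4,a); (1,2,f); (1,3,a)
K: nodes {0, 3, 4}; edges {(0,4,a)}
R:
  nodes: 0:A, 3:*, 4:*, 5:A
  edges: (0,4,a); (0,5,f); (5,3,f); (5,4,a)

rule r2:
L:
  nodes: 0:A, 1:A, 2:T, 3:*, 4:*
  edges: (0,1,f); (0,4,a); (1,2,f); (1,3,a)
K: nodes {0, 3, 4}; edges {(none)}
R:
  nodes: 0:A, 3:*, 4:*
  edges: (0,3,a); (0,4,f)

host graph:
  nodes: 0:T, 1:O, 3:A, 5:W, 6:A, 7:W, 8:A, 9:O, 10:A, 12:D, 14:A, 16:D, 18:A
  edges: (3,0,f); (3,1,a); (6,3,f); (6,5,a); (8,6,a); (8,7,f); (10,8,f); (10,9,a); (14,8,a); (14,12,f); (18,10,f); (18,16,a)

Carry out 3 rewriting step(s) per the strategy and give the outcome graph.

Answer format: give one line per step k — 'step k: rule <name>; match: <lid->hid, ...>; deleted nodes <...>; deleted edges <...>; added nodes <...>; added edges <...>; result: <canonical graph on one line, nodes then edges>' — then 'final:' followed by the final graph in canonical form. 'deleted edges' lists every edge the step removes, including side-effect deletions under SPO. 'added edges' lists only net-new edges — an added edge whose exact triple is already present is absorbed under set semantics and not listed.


step 1: rule r1; match: 0->10, 1->8, 2->7, 3->6, 4->9; deleted nodes 7, 8; deleted edges (8,6,a); (8,7,f); (10,8,f); (14,8,a); added nodes 19; added edges (10,19,f); (19,6,f); (19,9,a); result: nodes: 0:T, 1:O, 3:A, 5:W, 6:A, 9:O, 10:A, 12:D, 14:A, 16:D, 18:A, 19:A edges: (3,0,f); (3,1,a); (6,3,f); (6,5,a); (10,9,a); (10,19,f); (14,12,f); (18,10,f); (18,16,a); (19,6,f); (19,9,a)
step 2: rule r2; match: 0->6, 1->3, 2->0, 3->1, 4->5; deleted nodes 0, 3; deleted edges (3,0,f); (3,1,a); (6,3,f); (6,5,a); added nodes (none); added edges (6,1,a); (6,5,f); result: nodes: 1:O, 5:W, 6:A, 9:O, 10:A, 12:D, 14:A, 16:D, 18:A, 19:A edges: (6,1,a); (6,5,f); (10,9,a); (10,19,f); (14,12,f); (18,10,f); (18,16,a); (19,6,f); (19,9,a)
step 3: rule r1; match: 0->19, 1->6, 2->5, 3->1, 4->9; deleted nodes 5, 6; deleted edges (6,1,a); (6,5,f); (19,6,f); added nodes 20; added edges (19,20,f); (20,1,f); (20,9,a); result: nodes: 1:O, 9:O, 10:A, 12:D, 14:A, 16:D, 18:A, 19:A, 20:A edges: (10,9,a); (10,19,f); (14,12,f); (18,10,f); (18,16,a); (19,9,a); (19,20,f); (20,1,f); (20,9,a)
final:
nodes: 1:O, 9:O, 10:A, 12:D, 14:A, 16:D, 18:A, 19:A, 20:A
edges: (10,9,a); (10,19,f); (14,12,f); (18,10,f); (18,16,a); (19,9,a); (19,20,f); (20,1,f); (20,9,a)


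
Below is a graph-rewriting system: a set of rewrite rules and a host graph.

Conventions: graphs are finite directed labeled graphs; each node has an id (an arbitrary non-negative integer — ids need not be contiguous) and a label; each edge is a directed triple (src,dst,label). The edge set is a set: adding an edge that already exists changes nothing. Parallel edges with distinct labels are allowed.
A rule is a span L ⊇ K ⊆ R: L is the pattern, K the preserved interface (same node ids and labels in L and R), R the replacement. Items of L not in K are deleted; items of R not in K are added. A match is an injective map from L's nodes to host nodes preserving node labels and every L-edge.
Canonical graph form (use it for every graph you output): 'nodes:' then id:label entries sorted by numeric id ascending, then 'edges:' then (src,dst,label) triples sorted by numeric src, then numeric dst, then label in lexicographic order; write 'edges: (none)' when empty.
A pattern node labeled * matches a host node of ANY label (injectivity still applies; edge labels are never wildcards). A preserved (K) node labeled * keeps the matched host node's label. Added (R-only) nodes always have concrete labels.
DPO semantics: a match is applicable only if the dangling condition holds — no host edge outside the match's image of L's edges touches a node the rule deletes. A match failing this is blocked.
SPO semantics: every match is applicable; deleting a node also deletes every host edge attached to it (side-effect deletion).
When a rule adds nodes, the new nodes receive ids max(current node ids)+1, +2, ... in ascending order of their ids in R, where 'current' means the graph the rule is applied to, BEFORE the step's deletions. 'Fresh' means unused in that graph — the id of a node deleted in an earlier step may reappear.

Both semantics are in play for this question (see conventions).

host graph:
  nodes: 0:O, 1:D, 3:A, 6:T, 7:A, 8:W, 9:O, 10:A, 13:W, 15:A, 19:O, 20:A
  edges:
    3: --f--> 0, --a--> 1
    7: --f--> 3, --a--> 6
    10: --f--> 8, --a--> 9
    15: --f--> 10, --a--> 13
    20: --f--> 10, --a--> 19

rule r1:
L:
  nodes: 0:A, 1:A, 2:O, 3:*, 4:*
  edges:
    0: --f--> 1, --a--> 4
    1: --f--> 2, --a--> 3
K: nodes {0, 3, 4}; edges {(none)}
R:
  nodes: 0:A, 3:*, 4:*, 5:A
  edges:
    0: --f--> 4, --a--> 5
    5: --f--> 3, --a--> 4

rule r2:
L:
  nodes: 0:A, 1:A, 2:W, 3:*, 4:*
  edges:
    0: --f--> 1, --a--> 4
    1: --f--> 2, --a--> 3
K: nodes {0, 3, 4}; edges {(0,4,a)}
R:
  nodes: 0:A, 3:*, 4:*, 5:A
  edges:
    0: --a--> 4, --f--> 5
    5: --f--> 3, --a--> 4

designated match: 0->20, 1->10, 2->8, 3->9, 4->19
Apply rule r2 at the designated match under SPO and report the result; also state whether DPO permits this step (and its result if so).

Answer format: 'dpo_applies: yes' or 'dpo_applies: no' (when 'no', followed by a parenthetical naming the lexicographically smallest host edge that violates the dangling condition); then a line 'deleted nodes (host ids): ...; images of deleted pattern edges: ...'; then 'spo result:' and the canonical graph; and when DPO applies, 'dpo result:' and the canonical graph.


dpo_applies: no
(the rule deletes node 10, which keeps host edge (15,10,f) outside the match image — the dangling condition fails, DPO blocks; SPO proceeds and side-deletes such edges)
deleted nodes (host ids): 8, 10; images of deleted pattern edges: (10,8,f); (10,9,a); (20,10,f)
spo result:
nodes: 0:O, 1:D, 3:A, 6:T, 7:A, 9:O, 13:W, 15:A, 19:O, 20:A, 21:A
edges: (3,0,f); (3,1,a); (7,3,f); (7,6,a); (15,13,a); (20,19,a); (20,21,f); (21,9,f); (21,19,a)


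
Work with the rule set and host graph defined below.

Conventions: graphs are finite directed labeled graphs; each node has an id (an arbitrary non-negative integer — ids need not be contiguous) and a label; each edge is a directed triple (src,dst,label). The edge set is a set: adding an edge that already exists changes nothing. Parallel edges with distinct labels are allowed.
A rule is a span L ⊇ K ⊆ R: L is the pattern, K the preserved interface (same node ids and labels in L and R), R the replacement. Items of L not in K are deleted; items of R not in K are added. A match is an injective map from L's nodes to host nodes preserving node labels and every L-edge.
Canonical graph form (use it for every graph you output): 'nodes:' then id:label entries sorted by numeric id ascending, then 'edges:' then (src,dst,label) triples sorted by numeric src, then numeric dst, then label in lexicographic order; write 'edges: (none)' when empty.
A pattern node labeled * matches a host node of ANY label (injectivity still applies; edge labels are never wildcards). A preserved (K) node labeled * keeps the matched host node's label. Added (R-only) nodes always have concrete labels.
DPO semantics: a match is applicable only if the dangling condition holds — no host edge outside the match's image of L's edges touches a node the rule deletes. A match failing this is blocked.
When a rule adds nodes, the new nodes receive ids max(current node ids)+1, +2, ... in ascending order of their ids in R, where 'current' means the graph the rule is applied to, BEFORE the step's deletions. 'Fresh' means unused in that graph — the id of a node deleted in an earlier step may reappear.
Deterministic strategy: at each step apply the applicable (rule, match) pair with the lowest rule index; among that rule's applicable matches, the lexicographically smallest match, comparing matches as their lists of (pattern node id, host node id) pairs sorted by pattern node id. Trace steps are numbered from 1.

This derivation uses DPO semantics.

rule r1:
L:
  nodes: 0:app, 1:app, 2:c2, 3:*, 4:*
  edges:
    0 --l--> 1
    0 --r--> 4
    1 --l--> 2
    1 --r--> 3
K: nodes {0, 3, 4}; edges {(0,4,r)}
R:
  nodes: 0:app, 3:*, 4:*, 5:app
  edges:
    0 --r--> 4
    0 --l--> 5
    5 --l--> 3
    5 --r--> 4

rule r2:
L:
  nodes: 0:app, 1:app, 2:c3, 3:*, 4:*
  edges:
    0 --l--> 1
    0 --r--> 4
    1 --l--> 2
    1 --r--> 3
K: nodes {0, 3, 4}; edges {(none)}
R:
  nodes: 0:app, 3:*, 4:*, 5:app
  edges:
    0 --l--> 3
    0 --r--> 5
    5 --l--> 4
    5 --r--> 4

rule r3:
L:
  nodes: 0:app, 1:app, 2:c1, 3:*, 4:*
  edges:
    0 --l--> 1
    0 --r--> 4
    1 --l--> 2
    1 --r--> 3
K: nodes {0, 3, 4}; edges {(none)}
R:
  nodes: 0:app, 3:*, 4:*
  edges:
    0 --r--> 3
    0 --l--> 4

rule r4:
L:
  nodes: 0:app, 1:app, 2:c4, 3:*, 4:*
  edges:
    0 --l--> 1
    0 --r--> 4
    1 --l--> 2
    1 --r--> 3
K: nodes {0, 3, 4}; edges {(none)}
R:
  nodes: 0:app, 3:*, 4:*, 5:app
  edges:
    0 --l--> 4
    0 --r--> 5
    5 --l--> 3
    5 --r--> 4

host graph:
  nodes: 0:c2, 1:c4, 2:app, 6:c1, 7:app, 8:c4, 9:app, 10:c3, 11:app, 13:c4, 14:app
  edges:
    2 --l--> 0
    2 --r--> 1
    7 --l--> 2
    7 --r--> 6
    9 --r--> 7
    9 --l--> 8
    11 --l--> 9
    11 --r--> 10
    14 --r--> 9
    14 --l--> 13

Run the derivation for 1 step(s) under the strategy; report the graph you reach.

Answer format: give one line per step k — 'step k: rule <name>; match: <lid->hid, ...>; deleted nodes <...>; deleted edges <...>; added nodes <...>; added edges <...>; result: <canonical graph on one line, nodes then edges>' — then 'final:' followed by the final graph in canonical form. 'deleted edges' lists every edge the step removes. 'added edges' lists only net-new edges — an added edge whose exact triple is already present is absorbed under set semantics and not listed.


step 1: rule r1; match: 0->7, 1->2, 2->0, 3->1, 4->6; deleted nodes 0, 2; deleted edges (2,0,l); (2,1,r); (7,2,l); added nodes 15; added edges (7,15,l); (15,1,l); (15,6,r); result: nodes: 1:c4, 6:c1, 7:app, 8:c4, 9:app, 10:c3, 11:app, 13:c4, 14:app, 15:app edges: (7,6,r); (7,15,l); (9,7,r); (9,8,l); (11,9,l); (11,10,r); (14,9,r); (14,13,l); (15,1,l); (15,6,r)
final:
nodes: 1:c4, 6:c1, 7:app, 8:c4, 9:app, 10:c3, 11:app, 13:c4, 14:app, 15:app
edges: (7,6,r); (7,15,l); (9,7,r); (9,8,l); (11,9,l); (11,10,r); (14,9,r); (14,13,l); (15,1,l); (15,6,r)


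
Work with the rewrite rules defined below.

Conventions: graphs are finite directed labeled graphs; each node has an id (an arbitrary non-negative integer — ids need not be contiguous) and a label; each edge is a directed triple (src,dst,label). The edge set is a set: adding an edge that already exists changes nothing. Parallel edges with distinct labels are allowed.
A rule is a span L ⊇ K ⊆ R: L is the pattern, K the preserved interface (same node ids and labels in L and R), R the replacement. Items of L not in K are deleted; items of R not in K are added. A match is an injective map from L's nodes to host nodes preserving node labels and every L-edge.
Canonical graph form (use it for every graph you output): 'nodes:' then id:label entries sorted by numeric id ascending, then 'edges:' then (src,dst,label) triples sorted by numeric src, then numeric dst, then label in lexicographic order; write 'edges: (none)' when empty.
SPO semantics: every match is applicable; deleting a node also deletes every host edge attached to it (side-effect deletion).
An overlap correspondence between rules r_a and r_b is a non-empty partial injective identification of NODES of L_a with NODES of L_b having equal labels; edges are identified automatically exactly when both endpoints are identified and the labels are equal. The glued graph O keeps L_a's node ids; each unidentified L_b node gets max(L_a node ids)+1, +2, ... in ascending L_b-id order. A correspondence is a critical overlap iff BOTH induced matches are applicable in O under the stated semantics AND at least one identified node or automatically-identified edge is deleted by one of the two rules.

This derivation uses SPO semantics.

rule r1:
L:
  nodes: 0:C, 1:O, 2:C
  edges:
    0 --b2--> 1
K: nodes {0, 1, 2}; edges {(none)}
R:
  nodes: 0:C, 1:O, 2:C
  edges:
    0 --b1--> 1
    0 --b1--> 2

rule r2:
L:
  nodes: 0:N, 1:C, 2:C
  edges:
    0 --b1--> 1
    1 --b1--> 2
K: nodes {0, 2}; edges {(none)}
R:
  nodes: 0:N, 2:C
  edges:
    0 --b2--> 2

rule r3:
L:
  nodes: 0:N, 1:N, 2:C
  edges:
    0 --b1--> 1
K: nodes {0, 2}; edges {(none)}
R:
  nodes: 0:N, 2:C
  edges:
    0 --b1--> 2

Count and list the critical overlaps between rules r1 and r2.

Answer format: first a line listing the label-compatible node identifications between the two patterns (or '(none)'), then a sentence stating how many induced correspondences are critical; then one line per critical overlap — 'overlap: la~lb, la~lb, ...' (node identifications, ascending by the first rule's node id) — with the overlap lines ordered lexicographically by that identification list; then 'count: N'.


label-compatible node identifications between L(r1) and L(r2): 0~1, 0~2, 2~1, 2~2
4 of the induced correspondences are critical overlaps of r1 and r2.
overlap: 0~1
overlap: 0~1, 2~2
overlap: 0~2, 2~1
overlap: 2~1
count: 4


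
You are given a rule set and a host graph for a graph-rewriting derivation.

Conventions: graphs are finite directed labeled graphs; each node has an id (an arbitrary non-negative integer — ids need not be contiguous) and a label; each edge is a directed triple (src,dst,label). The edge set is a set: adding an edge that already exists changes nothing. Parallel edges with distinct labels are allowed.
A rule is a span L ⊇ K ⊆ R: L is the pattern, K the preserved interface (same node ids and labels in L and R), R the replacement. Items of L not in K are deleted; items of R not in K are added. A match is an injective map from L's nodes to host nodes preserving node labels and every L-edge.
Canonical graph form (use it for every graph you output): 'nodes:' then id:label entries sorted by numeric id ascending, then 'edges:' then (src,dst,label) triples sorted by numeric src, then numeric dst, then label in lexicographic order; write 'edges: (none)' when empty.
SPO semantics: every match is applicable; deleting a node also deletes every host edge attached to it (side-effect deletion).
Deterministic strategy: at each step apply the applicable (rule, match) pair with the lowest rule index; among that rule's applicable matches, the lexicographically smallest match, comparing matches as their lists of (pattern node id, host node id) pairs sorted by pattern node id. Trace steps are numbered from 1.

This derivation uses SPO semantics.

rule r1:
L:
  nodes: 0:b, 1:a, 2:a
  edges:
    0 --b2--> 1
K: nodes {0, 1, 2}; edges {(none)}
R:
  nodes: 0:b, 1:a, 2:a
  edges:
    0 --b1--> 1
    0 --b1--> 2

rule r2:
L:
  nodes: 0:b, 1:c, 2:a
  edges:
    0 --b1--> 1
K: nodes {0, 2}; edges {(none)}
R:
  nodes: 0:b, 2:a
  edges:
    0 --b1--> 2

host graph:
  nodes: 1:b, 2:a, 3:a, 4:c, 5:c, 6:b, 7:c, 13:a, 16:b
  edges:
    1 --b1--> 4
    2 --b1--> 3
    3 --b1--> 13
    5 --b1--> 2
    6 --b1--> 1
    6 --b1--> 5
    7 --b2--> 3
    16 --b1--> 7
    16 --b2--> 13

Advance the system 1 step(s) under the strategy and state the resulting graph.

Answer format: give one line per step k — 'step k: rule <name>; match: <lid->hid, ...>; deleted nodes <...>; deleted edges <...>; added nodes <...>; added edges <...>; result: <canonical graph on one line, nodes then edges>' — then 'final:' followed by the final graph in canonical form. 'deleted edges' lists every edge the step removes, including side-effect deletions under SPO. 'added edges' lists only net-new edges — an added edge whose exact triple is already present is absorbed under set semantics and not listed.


step 1: rule r1; match: 0->16, 1->13, 2->2; deleted nodes (none); deleted edges (16,13,b2); added nodes (none); added edges (16,2,b1); (16,13,b1); result: nodes: 1:b, 2:a, 3:a, 4:c, 5:c, 6:b, 7:c, 13:a, 16:b edges: (1,4,b1); (2,3,b1); (3,13,b1); (5,2,b1); (6,1,b1); (6,5,b1); (7,3,b2); (16,2,b1); (16,7,b1); (16,13,b1)
final:
nodes: 1:b, 2:a, 3:a, 4:c, 5:c, 6:b, 7:c, 13:a, 16:b
edges: (1,4,b1); (2,3,b1); (3,13,b1); (5,2,b1); (6,1,b1); (6,5,b1); (7,3,b2); (16,2,b1); (16,7,b1); (16,13,b1)


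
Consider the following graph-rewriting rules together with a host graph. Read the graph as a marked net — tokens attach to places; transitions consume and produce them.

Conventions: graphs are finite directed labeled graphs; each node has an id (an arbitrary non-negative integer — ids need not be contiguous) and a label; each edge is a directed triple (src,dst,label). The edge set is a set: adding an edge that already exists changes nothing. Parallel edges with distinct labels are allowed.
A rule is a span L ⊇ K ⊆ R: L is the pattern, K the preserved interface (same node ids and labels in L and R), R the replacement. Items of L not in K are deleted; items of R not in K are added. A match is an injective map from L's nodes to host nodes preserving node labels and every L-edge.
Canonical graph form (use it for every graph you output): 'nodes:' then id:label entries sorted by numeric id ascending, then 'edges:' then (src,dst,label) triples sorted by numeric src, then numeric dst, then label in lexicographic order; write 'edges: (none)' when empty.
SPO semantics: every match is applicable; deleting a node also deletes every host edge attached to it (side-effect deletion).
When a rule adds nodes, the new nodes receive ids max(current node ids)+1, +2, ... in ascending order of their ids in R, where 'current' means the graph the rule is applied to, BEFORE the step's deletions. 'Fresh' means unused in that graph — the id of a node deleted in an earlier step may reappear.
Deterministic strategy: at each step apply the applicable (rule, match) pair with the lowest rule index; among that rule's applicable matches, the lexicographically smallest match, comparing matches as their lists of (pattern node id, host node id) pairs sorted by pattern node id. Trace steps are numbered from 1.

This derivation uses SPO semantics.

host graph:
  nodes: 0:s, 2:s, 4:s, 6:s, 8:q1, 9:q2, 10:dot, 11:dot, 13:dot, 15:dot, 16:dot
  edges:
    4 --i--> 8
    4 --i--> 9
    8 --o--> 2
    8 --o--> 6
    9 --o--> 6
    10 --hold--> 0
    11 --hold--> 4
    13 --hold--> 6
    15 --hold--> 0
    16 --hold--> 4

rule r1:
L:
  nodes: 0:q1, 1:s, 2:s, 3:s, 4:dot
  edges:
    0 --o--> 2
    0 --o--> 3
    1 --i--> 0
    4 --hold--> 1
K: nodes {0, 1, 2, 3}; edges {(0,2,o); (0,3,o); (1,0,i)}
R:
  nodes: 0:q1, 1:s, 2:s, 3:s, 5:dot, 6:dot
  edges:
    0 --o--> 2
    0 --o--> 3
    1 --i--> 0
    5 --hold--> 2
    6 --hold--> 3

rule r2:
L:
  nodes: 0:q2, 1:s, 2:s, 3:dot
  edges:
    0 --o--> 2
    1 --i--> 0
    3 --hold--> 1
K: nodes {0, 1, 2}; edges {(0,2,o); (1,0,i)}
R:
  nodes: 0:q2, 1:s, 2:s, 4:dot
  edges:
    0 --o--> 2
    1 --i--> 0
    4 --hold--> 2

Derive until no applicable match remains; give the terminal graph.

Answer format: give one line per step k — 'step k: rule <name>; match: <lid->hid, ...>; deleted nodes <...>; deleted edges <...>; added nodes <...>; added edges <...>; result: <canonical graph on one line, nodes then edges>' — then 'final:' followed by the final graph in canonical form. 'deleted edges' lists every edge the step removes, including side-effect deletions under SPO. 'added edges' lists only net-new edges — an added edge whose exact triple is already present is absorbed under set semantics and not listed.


step 1: rule r1; match: 0->8, 1->4, 2->2, 3->6, 4->11; deleted nodes 11; deleted edges (11,4,hold); added nodes 17, 18; added edges (17,2,hold); (18,6,hold); result: nodes: 0:s, 2:s, 4:s, 6:s, 8:q1, 9:q2, 10:dot, 13:dot, 15:dot, 16:dot, 17:dot, 18:dot edges: (4,8,i); (4,9,i); (8,2,o); (8,6,o); (9,6,o); (10,0,hold); (13,6,hold); (15,0,hold); (16,4,hold); (17,2,hold); (18,6,hold)
step 2: rule r1; match: 0->8, 1->4, 2->2, 3->6, 4->16; deleted nodes 16; deleted edges (16,4,hold); added nodes 19, 20; added edges (19,2,hold); (20,6,hold); result: nodes: 0:s, 2:s, 4:s, 6:s, 8:q1, 9:q2, 10:dot, 13:dot, 15:dot, 17:dot, 18:dot, 19:dot, 20:dot edges: (4,8,i); (4,9,i); (8,2,o); (8,6,o); (9,6,o); (10,0,hold); (13,6,hold); (15,0,hold); (17,2,hold); (18,6,hold); (19,2,hold); (20,6,hold)
final:
nodes: 0:s, 2:s, 4:s, 6:s, 8:q1, 9:q2, 10:dot, 13:dot, 15:dot, 17:dot, 18:dot, 19:dot, 20:dot
edges: (4,8,i); (4,9,i); (8,2,o); (8,6,o); (9,6,o); (10,0,hold); (13,6,hold); (15,0,hold); (17,2,hold); (18,6,hold); (19,2,hold); (20,6,hold)


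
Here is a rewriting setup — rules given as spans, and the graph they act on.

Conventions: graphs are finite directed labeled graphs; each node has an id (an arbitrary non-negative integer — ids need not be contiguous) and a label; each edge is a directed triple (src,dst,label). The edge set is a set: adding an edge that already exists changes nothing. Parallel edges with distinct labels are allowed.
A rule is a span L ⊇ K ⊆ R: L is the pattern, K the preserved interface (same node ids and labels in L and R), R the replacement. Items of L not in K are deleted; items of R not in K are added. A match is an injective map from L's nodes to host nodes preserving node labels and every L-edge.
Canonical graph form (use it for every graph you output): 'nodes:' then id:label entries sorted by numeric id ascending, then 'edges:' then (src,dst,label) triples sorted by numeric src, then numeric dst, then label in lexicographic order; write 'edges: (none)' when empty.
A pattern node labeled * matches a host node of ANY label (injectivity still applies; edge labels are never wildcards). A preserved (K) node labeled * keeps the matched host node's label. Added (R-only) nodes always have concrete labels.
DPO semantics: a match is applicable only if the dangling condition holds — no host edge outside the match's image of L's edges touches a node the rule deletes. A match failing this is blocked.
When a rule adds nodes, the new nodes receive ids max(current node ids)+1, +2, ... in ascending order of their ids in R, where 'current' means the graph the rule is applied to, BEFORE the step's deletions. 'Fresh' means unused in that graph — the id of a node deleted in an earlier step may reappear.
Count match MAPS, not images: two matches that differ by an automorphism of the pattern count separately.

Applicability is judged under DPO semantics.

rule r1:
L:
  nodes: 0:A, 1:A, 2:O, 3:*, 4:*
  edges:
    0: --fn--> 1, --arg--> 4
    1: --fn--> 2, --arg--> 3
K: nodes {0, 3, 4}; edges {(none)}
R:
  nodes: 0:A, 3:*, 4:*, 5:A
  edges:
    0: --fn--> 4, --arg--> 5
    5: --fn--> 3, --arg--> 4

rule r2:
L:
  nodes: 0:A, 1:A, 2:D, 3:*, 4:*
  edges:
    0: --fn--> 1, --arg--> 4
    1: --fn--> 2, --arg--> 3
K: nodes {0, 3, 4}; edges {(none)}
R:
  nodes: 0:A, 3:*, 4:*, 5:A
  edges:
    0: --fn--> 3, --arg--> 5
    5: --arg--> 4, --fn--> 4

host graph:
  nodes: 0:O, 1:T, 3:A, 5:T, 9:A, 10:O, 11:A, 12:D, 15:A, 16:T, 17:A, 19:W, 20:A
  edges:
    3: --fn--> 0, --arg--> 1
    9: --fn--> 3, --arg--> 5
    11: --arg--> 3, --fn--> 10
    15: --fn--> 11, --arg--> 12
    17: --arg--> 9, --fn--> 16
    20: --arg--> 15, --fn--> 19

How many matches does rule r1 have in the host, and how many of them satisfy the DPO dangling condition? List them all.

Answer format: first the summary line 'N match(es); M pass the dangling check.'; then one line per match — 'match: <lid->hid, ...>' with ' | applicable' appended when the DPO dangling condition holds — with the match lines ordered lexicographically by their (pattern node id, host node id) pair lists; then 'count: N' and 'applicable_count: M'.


2 match(es); 1 pass the dangling check.
match: 0->9, 1->3, 2->0, 3->1, 4->5
match: 0->15, 1->11, 2->10, 3->3, 4->12 | applicable
count: 2
applicable_count: 1


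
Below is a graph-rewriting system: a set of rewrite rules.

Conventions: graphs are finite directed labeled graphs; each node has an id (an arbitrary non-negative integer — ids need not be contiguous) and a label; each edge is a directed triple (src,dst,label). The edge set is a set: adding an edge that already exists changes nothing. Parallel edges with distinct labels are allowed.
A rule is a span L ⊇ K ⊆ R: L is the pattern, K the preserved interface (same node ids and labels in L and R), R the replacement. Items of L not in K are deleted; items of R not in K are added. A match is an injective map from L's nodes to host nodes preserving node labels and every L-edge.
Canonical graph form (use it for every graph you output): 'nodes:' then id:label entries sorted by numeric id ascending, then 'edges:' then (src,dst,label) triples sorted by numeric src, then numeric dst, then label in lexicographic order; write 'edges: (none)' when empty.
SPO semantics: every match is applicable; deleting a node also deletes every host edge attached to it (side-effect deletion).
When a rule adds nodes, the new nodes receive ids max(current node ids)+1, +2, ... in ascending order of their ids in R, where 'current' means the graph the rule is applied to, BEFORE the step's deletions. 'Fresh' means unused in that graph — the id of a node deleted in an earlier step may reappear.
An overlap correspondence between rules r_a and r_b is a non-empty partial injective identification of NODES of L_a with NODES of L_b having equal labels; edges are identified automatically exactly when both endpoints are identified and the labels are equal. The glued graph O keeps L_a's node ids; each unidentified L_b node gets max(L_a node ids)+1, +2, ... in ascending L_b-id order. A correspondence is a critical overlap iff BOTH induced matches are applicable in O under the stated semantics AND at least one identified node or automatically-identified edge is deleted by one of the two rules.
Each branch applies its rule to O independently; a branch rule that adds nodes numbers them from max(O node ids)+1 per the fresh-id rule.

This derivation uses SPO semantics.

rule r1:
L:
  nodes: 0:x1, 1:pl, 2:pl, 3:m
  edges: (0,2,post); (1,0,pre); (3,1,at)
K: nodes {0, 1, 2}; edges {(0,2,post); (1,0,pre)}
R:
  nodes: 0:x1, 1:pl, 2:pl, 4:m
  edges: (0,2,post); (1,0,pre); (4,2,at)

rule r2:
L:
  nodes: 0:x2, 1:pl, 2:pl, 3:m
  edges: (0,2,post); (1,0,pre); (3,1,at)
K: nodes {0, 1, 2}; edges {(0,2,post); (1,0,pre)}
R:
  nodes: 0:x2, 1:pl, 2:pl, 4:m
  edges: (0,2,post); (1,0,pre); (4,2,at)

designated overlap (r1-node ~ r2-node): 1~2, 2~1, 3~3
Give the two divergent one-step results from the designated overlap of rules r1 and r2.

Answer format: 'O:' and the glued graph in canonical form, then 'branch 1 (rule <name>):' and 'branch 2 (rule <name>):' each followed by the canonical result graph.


O:
nodes: 0:x1, 1:pl, 2:pl, 3:m, 4:x2
edges: (0,2,post); (1,0,pre); (2,4,pre); (3,1,at); (3,2,at); (4,1,post)
branch 1 (rule r1):
nodes: 0:x1, 1:pl, 2:pl, 4:x2, 5:m
edges: (0,2,post); (1,0,pre); (2,4,pre); (4,1,post); (5,2,at)
branch 2 (rule r2):
nodes: 0:x1, 1:pl, 2:pl, 4:x2, 5:m
edges: (0,2,post); (1,0,pre); (2,4,pre); (4,1,post); (5,1,at)


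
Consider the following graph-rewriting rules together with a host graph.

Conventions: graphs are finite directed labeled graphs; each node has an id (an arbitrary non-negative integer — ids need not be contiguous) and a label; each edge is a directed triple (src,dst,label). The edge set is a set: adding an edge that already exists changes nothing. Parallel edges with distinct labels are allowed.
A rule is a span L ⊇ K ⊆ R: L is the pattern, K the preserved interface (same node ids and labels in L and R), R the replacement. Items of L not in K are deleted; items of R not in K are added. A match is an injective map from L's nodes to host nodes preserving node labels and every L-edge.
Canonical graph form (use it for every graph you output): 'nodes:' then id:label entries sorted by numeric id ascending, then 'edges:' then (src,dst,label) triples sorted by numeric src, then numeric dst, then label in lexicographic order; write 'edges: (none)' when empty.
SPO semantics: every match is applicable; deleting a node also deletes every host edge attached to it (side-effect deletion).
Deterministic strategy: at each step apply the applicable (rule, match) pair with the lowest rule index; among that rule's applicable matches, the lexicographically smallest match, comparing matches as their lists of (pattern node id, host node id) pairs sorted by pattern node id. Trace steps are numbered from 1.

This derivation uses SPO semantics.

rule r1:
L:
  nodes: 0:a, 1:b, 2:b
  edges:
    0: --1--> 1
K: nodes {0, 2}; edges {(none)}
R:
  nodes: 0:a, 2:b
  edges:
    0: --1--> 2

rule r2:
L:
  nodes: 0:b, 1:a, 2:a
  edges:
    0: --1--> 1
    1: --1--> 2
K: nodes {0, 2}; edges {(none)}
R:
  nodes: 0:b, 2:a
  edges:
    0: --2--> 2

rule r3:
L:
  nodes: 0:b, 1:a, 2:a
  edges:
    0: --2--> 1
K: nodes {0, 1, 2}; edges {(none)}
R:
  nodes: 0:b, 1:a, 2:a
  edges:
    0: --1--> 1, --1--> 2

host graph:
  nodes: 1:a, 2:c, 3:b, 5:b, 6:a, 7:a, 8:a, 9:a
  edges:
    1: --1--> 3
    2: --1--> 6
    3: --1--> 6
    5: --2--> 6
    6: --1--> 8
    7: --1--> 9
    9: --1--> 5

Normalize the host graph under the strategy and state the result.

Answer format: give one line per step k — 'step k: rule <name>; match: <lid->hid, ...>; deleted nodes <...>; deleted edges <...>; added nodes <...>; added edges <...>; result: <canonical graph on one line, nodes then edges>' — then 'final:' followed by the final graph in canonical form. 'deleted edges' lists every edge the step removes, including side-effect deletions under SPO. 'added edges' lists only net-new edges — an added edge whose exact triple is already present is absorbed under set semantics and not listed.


step 1: rule r1; match: 0->1, 1->3, 2->5; deleted nodes 3; deleted edges (1,3,1); (3,6,1); added nodes (none); added edges (1,5,1); result: nodes: 1:a, 2:c, 5:b, 6:a, 7:a, 8:a, 9:a edges: (1,5,1); (2,6,1); (5,6,2); (6,8,1); (7,9,1); (9,5,1)
step 2: rule r3; match: 0->5, 1->6, 2->1; deleted nodes (none); deleted edges (5,6,2); added nodes (none); added edges (5,1,1); (5,6,1); result: nodes: 1:a, 2:c, 5:b, 6:a, 7:a, 8:a, 9:a edges: (1,5,1); (2,6,1); (5,1,1); (5,6,1); (6,8,1); (7,9,1); (9,5,1)
step 3: rule r2; match: 0->5, 1->6, 2->8; deleted nodes 6; deleted edges (2,6,1); (5,6,1); (6,8,1); added nodes (none); added edges (5,8,2); result: nodes: 1:a, 2:c, 5:b, 7:a, 8:a, 9:a edges: (1,5,1); (5,1,1); (5,8,2); (7,9,1); (9,5,1)
step 4: rule r3; match: 0->5, 1->8, 2->1; deleted nodes (none); deleted edges (5,8,2); added nodes (none); added edges (5,8,1); result: nodes: 1:a, 2:c, 5:b, 7:a, 8:a, 9:a edges: (1,5,1); (5,1,1); (5,8,1); (7,9,1); (9,5,1)
final:
nodes: 1:a, 2:c, 5:b, 7:a, 8:a, 9:a
edges: (1,5,1); (5,1,1); (5,8,1); (7,9,1); (9,5,1)


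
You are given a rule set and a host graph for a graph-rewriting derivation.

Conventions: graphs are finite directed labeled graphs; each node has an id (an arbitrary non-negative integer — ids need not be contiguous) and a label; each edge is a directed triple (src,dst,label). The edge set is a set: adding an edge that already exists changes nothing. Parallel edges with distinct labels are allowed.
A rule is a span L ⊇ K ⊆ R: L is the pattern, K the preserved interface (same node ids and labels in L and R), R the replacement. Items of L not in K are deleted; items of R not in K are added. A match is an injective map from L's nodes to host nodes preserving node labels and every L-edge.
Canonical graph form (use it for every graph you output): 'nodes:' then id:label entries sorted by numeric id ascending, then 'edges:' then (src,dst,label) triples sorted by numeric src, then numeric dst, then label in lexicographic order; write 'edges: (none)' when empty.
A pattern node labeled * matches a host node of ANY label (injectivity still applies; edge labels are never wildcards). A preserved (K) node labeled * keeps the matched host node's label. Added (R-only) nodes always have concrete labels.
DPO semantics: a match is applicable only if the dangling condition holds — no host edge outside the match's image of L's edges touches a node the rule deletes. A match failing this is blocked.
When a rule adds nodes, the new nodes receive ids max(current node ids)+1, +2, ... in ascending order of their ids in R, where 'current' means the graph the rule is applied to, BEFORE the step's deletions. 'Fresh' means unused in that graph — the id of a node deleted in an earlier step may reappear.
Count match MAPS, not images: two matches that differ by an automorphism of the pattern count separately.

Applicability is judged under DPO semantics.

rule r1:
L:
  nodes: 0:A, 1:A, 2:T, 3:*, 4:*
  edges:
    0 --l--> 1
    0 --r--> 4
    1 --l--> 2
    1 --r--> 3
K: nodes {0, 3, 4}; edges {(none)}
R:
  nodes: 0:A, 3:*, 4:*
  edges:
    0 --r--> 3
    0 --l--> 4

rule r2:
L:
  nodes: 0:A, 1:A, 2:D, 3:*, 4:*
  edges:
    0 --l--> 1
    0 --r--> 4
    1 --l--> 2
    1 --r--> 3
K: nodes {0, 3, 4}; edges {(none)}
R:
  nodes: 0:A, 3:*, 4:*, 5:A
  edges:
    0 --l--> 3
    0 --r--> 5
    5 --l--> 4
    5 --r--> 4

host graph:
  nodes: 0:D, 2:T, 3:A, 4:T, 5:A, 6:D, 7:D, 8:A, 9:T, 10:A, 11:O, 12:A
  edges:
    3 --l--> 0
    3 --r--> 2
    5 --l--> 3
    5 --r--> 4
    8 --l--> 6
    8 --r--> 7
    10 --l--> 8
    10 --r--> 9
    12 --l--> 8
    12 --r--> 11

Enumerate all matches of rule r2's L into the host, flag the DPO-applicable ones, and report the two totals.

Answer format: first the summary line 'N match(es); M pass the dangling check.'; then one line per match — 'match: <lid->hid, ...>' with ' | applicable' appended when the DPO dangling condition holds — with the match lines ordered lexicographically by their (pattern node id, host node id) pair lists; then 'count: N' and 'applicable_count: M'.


3 match(es); 1 pass the dangling check.
match: 0->5, 1->3, 2->0, 3->2, 4->4 | applicable
match: 0->10, 1->8, 2->6, 3->7, 4->9
match: 0->12, 1->8, 2->6, 3->7, 4->11
count: 3
applicable_count: 1
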